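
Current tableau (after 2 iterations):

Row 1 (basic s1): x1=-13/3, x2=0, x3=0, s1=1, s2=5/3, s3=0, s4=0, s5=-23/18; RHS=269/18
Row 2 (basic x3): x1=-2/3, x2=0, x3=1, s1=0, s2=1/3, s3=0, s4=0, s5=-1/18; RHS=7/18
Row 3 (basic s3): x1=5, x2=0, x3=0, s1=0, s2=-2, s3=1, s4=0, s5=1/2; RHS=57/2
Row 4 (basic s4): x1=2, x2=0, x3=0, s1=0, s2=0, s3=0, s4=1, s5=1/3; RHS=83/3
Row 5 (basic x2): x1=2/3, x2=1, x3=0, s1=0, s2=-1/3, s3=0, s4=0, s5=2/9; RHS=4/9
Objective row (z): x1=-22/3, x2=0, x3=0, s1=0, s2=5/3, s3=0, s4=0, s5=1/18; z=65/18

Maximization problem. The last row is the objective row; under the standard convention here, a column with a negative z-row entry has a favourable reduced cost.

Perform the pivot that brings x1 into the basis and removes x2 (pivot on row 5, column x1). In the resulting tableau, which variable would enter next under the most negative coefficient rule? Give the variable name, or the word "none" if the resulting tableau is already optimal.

s2

Pivot element 2/3. New z-row = old z-row − (-22/3)·(row 5/(2/3)).
Updated z-row coefficients: x1: 0, x2: 11, x3: 0, s1: 0, s2: -2, s3: 0, s4: 0, s5: 5/2.
The most negative is -2 in column s2, so s2 would enter next.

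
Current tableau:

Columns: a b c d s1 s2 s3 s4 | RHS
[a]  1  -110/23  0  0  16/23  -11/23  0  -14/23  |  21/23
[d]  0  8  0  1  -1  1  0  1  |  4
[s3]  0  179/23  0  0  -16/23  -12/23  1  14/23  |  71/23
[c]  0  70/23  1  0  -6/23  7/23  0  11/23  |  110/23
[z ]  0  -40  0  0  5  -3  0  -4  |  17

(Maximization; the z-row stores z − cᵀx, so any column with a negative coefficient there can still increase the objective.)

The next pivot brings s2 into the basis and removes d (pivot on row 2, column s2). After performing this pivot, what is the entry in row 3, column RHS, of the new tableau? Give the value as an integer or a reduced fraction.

Pivot element is row 2, column s2: 1.
Normalize row 2: new (row 2, RHS) = 4/1 = 4.
row 3 ← row 3 − (-12/23)·(new row 2): 71/23 − (-12/23)·4 = 119/23.

119/23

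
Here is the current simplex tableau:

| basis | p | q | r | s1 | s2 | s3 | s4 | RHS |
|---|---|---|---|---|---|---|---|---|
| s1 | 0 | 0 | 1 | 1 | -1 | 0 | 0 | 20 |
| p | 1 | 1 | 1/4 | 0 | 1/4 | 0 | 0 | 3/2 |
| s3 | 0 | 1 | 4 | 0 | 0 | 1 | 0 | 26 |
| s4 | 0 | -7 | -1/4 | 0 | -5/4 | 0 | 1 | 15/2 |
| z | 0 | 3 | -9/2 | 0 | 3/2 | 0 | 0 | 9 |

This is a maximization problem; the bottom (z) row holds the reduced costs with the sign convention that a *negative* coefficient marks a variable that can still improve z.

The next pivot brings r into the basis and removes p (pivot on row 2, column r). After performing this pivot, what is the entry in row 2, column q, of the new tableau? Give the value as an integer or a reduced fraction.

Pivot element is row 2, column r: 1/4.
Normalize row 2: new (row 2, q) = 1/(1/4) = 4.
Row 2 is the pivot row, so the entry is 4.

4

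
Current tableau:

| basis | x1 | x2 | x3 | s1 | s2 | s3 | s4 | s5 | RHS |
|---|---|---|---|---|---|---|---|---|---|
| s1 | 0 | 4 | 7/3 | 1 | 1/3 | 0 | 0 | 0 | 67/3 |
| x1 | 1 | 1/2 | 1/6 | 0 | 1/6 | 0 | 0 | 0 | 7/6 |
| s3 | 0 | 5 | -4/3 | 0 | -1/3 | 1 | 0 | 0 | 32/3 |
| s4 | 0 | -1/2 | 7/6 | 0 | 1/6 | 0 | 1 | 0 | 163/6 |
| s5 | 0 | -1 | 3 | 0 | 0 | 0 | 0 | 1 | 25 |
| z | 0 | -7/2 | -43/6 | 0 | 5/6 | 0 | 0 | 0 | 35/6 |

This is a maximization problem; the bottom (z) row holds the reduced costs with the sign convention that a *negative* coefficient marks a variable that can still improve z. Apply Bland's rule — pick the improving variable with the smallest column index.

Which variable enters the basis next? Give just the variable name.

Objective-row coefficients: x1: 0, x2: -7/2, x3: -43/6, s1: 0, s2: 5/6, s3: 0, s4: 0, s5: 0.
Improving columns: x2, x3. Bland's rule picks the smallest column index → x2.

x2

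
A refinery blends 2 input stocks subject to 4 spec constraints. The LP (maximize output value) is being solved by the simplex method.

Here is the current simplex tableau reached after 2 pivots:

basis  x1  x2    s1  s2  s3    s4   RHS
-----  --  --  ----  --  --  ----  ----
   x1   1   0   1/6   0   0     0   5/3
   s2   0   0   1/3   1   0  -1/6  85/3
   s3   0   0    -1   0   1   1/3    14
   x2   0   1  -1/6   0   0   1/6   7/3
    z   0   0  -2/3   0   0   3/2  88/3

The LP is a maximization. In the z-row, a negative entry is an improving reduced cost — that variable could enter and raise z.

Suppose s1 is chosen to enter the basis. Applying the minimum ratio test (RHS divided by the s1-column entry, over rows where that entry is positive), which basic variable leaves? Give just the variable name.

Ratios: row 1 (x1): (5/3)/(1/6) = 10; row 2 (s2): (85/3)/(1/3) = 85; row 3 (s3): entry -1 ≤ 0, skip; row 4 (x2): entry -1/6 ≤ 0, skip.
Minimum ratio 10 is in the x1 row, so x1 leaves.

x1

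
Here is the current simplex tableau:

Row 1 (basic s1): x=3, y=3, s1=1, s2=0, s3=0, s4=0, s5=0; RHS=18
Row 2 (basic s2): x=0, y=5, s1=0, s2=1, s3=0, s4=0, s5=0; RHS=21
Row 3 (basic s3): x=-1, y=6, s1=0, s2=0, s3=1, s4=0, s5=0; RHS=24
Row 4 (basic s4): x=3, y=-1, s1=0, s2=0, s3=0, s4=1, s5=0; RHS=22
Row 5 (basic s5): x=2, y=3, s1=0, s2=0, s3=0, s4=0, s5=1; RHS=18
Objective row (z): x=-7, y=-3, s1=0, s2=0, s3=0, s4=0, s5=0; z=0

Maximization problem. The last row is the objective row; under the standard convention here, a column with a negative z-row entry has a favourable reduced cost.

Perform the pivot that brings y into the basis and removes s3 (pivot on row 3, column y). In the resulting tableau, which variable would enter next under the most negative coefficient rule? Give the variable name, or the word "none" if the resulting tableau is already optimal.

Pivot element 6. New z-row = old z-row − (-3)·(row 3/6).
Updated z-row coefficients: x: -15/2, y: 0, s1: 0, s2: 0, s3: 1/2, s4: 0, s5: 0.
The most negative is -15/2 in column x, so x would enter next.

x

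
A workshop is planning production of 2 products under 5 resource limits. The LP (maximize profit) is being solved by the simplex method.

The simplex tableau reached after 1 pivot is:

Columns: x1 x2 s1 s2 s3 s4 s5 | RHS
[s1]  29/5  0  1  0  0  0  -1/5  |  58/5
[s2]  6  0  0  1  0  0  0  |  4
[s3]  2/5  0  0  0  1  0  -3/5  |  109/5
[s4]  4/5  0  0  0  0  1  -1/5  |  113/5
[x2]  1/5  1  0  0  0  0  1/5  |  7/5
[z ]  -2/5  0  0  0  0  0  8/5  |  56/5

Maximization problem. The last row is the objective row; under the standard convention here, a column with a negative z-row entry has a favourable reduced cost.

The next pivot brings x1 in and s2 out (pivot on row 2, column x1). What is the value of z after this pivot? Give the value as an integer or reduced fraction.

Minimum ratio for x1: 4/6 = 2/3.
z changes by −(z-row coeff of x1)·ratio = −(-2/5)·(2/3) = 4/15.
New z = 56/5 + (4/15) = 172/15.

172/15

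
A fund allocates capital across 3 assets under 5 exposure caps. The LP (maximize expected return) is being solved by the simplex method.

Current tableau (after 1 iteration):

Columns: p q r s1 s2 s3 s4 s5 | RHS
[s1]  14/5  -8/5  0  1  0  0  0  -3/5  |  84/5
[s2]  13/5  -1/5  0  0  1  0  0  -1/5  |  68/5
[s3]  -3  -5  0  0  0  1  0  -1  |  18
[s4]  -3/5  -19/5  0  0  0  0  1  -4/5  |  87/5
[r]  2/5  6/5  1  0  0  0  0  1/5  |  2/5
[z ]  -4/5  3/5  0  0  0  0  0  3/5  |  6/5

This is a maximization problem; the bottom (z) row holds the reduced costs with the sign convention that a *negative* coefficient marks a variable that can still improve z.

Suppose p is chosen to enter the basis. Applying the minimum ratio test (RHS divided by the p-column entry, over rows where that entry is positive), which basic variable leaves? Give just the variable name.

r

Ratios: row 1 (s1): (84/5)/(14/5) = 6; row 2 (s2): (68/5)/(13/5) = 68/13; row 3 (s3): entry -3 ≤ 0, skip; row 4 (s4): entry -3/5 ≤ 0, skip; row 5 (r): (2/5)/(2/5) = 1.
Minimum ratio 1 is in the r row, so r leaves.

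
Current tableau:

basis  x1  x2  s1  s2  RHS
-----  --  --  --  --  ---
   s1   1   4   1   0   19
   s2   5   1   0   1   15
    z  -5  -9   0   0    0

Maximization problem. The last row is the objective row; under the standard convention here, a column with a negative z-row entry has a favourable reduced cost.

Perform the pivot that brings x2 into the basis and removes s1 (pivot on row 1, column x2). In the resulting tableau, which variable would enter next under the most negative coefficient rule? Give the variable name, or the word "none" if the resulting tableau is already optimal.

Pivot element 4. New z-row = old z-row − (-9)·(row 1/4).
Updated z-row coefficients: x1: -11/4, x2: 0, s1: 9/4, s2: 0.
The most negative is -11/4 in column x1, so x1 would enter next.

x1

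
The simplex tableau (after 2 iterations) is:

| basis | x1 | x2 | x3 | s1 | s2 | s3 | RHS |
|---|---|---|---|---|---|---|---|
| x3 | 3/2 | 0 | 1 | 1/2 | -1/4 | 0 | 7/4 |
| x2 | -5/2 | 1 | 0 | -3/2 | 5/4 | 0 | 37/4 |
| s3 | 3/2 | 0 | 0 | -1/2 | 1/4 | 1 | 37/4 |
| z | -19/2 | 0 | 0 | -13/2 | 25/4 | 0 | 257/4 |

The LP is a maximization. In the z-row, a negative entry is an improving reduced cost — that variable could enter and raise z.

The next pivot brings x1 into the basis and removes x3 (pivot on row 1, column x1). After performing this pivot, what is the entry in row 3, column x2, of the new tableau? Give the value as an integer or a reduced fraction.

0

Pivot element is row 1, column x1: 3/2.
Normalize row 1: new (row 1, x2) = 0/(3/2) = 0.
row 3 ← row 3 − (3/2)·(new row 1): 0 − (3/2)·0 = 0.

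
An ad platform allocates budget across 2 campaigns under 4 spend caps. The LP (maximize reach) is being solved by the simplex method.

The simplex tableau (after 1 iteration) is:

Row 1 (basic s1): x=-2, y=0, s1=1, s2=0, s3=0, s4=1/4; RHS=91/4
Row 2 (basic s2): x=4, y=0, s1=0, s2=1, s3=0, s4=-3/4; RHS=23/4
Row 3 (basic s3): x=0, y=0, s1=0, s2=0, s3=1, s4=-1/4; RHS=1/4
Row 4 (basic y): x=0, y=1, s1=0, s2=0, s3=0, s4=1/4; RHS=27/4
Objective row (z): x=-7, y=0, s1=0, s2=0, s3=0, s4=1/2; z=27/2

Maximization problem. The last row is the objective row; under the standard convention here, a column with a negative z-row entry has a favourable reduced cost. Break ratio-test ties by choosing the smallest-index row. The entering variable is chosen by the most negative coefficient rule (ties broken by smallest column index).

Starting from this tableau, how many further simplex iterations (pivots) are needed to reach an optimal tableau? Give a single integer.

pivot: x in, s2 out → z = 377/16
pivot: s4 in, y out → z = 91/2
No improving column remains; optimal.

2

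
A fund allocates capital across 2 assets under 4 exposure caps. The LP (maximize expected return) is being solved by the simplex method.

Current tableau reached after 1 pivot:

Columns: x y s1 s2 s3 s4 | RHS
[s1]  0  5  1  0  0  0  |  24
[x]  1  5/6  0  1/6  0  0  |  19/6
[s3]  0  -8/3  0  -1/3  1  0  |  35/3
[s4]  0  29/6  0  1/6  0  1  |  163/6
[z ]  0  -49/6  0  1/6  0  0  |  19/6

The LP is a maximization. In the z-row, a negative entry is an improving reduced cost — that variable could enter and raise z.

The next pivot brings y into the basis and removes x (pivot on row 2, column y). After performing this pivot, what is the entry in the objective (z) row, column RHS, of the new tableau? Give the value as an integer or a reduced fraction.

Pivot element is row 2, column y: 5/6.
Normalize row 2: new (row 2, RHS) = (19/6)/(5/6) = 19/5.
z-row ← z-row − (-49/6)·(new row 2): 19/6 − (-49/6)·(19/5) = 171/5.

171/5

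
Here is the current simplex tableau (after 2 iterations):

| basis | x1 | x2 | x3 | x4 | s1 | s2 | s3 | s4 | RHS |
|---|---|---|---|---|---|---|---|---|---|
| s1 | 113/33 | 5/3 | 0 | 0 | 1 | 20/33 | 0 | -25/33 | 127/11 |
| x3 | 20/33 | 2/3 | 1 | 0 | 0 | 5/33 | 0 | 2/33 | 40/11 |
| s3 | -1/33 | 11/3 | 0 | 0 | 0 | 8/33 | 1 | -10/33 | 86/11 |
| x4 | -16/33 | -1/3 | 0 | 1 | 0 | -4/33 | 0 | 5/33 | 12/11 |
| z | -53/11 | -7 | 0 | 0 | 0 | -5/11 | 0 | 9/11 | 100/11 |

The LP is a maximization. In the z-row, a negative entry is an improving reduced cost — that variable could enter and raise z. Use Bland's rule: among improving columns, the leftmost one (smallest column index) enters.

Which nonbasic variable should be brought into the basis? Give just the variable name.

x1

Objective-row coefficients: x1: -53/11, x2: -7, x3: 0, x4: 0, s1: 0, s2: -5/11, s3: 0, s4: 9/11.
Improving columns: x1, x2, s2. Bland's rule picks the smallest column index → x1.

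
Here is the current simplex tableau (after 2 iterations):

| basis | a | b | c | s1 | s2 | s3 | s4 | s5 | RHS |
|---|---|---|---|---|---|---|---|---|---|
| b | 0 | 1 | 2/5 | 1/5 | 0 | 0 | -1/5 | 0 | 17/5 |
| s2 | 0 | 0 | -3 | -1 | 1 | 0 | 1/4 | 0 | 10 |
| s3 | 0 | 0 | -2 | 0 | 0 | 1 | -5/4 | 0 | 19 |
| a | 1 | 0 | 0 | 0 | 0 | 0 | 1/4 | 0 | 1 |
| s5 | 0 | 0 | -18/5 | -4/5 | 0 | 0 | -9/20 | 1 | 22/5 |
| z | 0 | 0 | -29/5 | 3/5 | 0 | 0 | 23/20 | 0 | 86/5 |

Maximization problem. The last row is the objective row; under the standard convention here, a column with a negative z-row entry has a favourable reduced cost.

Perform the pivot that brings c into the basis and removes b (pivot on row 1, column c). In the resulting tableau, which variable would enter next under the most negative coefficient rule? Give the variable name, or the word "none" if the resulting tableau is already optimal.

s4

Pivot element 2/5. New z-row = old z-row − (-29/5)·(row 1/(2/5)).
Updated z-row coefficients: a: 0, b: 29/2, c: 0, s1: 7/2, s2: 0, s3: 0, s4: -7/4, s5: 0.
The most negative is -7/4 in column s4, so s4 would enter next.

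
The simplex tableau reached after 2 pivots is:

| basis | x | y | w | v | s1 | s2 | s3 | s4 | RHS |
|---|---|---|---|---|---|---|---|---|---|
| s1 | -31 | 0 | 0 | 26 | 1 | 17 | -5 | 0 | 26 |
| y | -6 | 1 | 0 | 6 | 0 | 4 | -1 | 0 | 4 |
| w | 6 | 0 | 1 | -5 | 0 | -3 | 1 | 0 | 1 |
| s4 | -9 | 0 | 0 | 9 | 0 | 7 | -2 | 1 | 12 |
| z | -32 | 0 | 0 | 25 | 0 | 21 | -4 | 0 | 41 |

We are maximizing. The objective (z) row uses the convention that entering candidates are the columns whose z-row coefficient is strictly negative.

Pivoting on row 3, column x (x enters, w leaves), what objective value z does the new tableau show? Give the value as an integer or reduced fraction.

139/3

Minimum ratio for x: 1/6 = 1/6.
z changes by −(z-row coeff of x)·ratio = −(-32)·(1/6) = 16/3.
New z = 41 + (16/3) = 139/3.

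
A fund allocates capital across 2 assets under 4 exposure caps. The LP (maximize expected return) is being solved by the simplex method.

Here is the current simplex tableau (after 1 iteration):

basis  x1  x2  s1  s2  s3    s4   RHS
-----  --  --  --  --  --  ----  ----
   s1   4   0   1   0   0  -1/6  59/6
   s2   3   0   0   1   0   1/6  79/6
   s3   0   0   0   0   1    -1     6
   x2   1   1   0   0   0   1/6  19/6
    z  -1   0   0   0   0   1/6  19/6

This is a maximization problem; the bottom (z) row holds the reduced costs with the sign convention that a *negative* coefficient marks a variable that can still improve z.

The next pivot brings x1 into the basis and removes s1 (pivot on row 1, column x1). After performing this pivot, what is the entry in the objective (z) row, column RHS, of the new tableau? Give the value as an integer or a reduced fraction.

45/8

Pivot element is row 1, column x1: 4.
Normalize row 1: new (row 1, RHS) = (59/6)/4 = 59/24.
z-row ← z-row − (-1)·(new row 1): 19/6 − (-1)·(59/24) = 45/8.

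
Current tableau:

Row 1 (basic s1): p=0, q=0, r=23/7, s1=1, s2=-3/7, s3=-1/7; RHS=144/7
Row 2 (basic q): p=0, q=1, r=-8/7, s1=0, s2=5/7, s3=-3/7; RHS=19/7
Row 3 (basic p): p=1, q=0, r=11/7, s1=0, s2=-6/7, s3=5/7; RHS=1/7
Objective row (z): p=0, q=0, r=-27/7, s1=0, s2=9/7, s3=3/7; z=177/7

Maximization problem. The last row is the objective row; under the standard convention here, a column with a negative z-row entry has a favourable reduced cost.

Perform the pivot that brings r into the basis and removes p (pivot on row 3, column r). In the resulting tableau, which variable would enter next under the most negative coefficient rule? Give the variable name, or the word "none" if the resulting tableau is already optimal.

Pivot element 11/7. New z-row = old z-row − (-27/7)·(row 3/(11/7)).
Updated z-row coefficients: p: 27/11, q: 0, r: 0, s1: 0, s2: -9/11, s3: 24/11.
The most negative is -9/11 in column s2, so s2 would enter next.

s2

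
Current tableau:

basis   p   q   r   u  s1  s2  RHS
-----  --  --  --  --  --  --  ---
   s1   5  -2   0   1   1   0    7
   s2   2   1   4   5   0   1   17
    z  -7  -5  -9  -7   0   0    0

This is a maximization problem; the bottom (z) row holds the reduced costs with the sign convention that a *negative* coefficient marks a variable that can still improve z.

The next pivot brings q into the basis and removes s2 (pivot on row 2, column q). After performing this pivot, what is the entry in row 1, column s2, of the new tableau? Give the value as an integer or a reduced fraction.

Pivot element is row 2, column q: 1.
Normalize row 2: new (row 2, s2) = 1/1 = 1.
row 1 ← row 1 − (-2)·(new row 2): 0 − (-2)·1 = 2.

2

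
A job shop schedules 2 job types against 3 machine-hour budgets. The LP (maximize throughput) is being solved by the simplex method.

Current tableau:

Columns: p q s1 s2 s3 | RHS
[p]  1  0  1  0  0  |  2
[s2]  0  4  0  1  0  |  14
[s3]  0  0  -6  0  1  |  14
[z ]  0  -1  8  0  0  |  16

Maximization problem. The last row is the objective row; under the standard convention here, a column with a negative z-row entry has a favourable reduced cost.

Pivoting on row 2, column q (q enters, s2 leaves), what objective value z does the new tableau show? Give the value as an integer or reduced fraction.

39/2

Minimum ratio for q: 14/4 = 7/2.
z changes by −(z-row coeff of q)·ratio = −(-1)·(7/2) = 7/2.
New z = 16 + (7/2) = 39/2.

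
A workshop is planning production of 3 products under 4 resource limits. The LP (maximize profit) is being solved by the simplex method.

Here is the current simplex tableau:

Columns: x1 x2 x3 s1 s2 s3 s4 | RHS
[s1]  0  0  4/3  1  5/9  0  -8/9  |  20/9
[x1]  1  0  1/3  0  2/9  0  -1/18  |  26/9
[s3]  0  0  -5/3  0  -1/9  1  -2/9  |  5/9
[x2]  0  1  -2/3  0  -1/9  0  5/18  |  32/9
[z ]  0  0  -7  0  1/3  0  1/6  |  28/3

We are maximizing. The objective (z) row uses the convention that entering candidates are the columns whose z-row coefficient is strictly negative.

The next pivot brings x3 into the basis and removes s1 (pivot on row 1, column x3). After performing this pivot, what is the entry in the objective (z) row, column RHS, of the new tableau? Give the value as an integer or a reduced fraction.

Pivot element is row 1, column x3: 4/3.
Normalize row 1: new (row 1, RHS) = (20/9)/(4/3) = 5/3.
z-row ← z-row − (-7)·(new row 1): 28/3 − (-7)·(5/3) = 21.

21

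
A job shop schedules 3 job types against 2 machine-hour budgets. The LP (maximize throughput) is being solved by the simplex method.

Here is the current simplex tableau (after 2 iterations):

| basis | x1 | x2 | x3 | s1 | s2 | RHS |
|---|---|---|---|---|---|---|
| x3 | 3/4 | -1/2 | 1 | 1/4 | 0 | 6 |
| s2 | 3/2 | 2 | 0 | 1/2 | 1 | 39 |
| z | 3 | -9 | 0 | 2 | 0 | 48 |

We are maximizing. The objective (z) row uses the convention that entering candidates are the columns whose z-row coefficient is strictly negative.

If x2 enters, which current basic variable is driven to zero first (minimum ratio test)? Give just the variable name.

s2

Ratios: row 1 (x3): entry -1/2 ≤ 0, skip; row 2 (s2): 39/2 = 39/2.
Minimum ratio 39/2 is in the s2 row, so s2 leaves.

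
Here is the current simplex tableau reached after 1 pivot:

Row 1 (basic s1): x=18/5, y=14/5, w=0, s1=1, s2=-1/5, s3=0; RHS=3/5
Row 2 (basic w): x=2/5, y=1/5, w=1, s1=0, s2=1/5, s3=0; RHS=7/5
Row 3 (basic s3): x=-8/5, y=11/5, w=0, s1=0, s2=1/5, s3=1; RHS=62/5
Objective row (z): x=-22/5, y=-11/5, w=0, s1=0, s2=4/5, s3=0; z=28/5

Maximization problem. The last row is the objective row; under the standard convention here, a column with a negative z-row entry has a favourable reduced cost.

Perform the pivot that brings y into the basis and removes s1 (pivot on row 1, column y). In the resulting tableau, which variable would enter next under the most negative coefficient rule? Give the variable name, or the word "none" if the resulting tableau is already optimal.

Pivot element 14/5. New z-row = old z-row − (-11/5)·(row 1/(14/5)).
Updated z-row coefficients: x: -11/7, y: 0, w: 0, s1: 11/14, s2: 9/14, s3: 0.
The most negative is -11/7 in column x, so x would enter next.

x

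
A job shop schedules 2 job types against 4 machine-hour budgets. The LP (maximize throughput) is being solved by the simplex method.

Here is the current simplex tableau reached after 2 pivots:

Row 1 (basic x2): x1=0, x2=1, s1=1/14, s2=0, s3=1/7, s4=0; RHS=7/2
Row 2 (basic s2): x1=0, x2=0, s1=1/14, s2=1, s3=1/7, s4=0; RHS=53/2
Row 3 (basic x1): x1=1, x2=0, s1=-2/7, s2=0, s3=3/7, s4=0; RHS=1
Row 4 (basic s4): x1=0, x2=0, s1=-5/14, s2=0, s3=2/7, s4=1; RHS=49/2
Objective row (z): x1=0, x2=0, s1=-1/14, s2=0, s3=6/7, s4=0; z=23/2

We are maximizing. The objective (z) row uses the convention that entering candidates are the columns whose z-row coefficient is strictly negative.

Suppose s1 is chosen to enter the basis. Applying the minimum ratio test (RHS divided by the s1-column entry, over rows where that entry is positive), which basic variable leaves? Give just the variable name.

x2

Ratios: row 1 (x2): (7/2)/(1/14) = 49; row 2 (s2): (53/2)/(1/14) = 371; row 3 (x1): entry -2/7 ≤ 0, skip; row 4 (s4): entry -5/14 ≤ 0, skip.
Minimum ratio 49 is in the x2 row, so x2 leaves.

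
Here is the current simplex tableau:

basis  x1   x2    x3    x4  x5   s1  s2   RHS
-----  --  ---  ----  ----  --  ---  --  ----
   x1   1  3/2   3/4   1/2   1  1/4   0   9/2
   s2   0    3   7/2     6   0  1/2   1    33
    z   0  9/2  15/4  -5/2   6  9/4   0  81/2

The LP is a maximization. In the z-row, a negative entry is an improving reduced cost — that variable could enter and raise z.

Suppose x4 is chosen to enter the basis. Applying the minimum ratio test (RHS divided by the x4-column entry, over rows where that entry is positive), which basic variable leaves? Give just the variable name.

s2

Ratios: row 1 (x1): (9/2)/(1/2) = 9; row 2 (s2): 33/6 = 11/2.
Minimum ratio 11/2 is in the s2 row, so s2 leaves.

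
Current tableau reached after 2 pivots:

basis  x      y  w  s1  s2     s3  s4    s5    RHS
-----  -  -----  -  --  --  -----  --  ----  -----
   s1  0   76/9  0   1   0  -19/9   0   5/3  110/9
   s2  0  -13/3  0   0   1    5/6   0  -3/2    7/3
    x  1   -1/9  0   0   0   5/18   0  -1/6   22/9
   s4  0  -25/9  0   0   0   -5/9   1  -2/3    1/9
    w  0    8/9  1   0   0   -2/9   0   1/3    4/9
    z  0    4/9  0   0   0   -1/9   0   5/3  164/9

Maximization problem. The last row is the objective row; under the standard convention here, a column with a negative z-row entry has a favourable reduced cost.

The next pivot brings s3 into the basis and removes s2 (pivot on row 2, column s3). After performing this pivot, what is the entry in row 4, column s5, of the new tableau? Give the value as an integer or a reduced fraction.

-5/3

Pivot element is row 2, column s3: 5/6.
Normalize row 2: new (row 2, s5) = (-3/2)/(5/6) = -9/5.
row 4 ← row 4 − (-5/9)·(new row 2): -2/3 − (-5/9)·(-9/5) = -5/3.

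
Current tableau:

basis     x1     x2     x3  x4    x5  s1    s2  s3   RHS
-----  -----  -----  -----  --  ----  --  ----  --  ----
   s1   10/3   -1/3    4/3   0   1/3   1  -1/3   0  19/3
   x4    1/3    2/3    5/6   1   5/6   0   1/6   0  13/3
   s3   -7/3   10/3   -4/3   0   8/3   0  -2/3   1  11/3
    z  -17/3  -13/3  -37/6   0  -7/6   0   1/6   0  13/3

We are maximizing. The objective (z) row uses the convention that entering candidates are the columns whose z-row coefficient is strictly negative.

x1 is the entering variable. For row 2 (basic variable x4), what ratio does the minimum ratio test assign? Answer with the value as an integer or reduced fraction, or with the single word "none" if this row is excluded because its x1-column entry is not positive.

13

Ratio = RHS / (x1 entry) = (13/3) / (1/3) = 13.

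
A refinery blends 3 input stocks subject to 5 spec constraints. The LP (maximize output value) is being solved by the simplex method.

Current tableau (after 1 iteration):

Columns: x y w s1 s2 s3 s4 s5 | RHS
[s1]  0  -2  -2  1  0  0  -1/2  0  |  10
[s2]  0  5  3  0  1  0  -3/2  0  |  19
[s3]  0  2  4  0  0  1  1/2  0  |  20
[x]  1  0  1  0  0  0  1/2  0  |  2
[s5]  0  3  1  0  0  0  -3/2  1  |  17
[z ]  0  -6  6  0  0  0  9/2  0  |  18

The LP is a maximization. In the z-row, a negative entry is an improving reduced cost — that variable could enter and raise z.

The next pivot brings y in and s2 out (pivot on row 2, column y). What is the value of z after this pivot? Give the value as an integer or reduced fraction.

Minimum ratio for y: 19/5 = 19/5.
z changes by −(z-row coeff of y)·ratio = −(-6)·(19/5) = 114/5.
New z = 18 + (114/5) = 204/5.

204/5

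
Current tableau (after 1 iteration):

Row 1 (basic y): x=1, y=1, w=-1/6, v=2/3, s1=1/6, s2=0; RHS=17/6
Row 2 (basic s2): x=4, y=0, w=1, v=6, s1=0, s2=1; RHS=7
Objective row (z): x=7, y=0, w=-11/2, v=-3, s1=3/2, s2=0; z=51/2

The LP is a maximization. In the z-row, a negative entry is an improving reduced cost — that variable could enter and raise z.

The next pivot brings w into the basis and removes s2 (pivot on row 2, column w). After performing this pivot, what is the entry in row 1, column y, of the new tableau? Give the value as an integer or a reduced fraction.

1

Pivot element is row 2, column w: 1.
Normalize row 2: new (row 2, y) = 0/1 = 0.
row 1 ← row 1 − (-1/6)·(new row 2): 1 − (-1/6)·0 = 1.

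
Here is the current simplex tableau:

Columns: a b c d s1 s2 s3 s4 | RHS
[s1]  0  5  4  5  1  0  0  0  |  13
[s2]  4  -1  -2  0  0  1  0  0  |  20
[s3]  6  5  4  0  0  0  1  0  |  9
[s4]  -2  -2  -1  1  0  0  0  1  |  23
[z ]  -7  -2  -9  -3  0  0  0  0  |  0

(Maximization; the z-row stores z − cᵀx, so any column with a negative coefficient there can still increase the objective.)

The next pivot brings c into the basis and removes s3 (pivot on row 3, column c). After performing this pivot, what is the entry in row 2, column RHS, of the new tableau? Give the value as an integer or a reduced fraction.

49/2

Pivot element is row 3, column c: 4.
Normalize row 3: new (row 3, RHS) = 9/4 = 9/4.
row 2 ← row 2 − (-2)·(new row 3): 20 − (-2)·(9/4) = 49/2.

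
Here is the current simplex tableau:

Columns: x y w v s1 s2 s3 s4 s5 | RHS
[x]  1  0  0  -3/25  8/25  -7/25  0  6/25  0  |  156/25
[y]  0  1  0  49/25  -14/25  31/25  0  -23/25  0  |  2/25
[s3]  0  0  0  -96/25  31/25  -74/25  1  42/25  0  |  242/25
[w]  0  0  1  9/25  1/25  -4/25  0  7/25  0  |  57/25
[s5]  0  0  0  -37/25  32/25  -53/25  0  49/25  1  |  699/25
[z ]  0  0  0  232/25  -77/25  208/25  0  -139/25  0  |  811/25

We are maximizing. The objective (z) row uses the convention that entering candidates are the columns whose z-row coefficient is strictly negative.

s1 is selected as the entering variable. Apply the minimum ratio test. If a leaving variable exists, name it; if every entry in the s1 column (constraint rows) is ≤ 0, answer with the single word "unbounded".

Ratios: row 1 (x): (156/25)/(8/25) = 39/2; row 2 (y): entry -14/25 ≤ 0, skip; row 3 (s3): (242/25)/(31/25) = 242/31; row 4 (w): (57/25)/(1/25) = 57; row 5 (s5): (699/25)/(32/25) = 699/32.
Minimum ratio is in the s3 row, so s3 leaves.

s3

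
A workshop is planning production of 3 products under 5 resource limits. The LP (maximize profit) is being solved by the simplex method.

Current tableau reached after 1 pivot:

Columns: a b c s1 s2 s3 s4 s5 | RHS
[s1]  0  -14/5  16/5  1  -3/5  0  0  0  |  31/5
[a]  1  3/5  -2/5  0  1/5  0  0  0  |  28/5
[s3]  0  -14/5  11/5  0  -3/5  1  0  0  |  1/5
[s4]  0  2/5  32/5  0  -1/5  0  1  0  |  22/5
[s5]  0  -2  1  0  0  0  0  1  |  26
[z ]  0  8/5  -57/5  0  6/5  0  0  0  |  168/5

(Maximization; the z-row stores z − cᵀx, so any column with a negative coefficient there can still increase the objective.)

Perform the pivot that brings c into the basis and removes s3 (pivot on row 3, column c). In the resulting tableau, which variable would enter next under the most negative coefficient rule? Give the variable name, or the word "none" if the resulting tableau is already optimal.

b

Pivot element 11/5. New z-row = old z-row − (-57/5)·(row 3/(11/5)).
Updated z-row coefficients: a: 0, b: -142/11, c: 0, s1: 0, s2: -21/11, s3: 57/11, s4: 0, s5: 0.
The most negative is -142/11 in column b, so b would enter next.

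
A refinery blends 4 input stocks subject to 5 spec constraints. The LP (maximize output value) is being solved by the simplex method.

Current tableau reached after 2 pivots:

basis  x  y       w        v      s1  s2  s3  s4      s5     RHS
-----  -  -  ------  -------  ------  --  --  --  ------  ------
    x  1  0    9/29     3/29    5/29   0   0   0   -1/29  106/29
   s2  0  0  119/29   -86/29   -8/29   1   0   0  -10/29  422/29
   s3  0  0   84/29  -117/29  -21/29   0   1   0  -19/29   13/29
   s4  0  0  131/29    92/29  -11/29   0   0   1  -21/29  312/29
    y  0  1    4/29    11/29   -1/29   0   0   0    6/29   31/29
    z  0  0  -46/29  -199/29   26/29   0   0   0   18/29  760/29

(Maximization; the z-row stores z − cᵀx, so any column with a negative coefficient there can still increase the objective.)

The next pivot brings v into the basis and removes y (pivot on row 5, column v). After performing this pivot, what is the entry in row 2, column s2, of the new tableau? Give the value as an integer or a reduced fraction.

1

Pivot element is row 5, column v: 11/29.
Normalize row 5: new (row 5, s2) = 0/(11/29) = 0.
row 2 ← row 2 − (-86/29)·(new row 5): 1 − (-86/29)·0 = 1.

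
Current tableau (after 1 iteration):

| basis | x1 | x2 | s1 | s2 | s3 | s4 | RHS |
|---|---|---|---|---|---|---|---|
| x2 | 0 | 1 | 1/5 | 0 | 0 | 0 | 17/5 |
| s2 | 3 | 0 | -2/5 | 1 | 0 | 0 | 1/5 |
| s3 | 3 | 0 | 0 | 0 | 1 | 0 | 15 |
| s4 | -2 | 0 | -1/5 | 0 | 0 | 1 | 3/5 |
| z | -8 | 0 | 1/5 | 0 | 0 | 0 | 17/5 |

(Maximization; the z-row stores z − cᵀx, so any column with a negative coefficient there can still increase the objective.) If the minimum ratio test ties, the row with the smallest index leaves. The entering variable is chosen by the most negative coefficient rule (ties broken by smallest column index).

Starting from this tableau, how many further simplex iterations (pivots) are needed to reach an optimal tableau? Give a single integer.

2

pivot: x1 in, s2 out → z = 59/15
pivot: s1 in, x2 out → z = 56/3
No improving column remains; optimal.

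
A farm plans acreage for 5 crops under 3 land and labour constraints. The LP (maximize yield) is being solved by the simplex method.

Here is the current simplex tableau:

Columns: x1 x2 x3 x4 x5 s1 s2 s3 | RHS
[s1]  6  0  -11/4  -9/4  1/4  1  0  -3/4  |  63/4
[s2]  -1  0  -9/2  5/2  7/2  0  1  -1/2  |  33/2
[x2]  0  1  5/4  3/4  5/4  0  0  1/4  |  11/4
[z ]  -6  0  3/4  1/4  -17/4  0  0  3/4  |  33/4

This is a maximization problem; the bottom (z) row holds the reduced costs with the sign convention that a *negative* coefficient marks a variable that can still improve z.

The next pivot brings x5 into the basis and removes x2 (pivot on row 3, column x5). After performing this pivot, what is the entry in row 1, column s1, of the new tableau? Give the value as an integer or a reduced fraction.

Pivot element is row 3, column x5: 5/4.
Normalize row 3: new (row 3, s1) = 0/(5/4) = 0.
row 1 ← row 1 − (1/4)·(new row 3): 1 − (1/4)·0 = 1.

1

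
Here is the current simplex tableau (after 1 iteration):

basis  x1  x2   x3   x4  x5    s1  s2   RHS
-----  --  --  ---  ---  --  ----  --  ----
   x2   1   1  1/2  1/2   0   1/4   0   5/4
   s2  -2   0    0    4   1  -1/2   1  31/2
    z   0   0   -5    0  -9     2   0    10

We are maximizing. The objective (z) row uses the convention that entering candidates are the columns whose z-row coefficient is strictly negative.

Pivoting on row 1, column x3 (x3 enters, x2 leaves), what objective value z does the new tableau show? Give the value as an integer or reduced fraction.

45/2

Minimum ratio for x3: (5/4)/(1/2) = 5/2.
z changes by −(z-row coeff of x3)·ratio = −(-5)·(5/2) = 25/2.
New z = 10 + (25/2) = 45/2.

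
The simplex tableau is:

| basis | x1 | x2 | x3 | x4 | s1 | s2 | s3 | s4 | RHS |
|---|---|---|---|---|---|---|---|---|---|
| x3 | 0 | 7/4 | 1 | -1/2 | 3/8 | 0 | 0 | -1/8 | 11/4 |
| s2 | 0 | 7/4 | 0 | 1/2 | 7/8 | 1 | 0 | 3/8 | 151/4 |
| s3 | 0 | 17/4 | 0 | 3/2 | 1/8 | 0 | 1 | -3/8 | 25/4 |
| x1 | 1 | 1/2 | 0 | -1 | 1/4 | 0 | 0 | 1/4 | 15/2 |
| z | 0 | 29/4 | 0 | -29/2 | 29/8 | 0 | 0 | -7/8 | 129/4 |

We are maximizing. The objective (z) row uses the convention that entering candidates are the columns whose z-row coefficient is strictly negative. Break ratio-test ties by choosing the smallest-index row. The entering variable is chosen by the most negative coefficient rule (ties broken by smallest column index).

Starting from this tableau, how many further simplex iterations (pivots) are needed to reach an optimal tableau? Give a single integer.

2

pivot: x4 in, s3 out → z = 278/3
pivot: s4 in, s2 out → z = 1241/3
No improving column remains; optimal.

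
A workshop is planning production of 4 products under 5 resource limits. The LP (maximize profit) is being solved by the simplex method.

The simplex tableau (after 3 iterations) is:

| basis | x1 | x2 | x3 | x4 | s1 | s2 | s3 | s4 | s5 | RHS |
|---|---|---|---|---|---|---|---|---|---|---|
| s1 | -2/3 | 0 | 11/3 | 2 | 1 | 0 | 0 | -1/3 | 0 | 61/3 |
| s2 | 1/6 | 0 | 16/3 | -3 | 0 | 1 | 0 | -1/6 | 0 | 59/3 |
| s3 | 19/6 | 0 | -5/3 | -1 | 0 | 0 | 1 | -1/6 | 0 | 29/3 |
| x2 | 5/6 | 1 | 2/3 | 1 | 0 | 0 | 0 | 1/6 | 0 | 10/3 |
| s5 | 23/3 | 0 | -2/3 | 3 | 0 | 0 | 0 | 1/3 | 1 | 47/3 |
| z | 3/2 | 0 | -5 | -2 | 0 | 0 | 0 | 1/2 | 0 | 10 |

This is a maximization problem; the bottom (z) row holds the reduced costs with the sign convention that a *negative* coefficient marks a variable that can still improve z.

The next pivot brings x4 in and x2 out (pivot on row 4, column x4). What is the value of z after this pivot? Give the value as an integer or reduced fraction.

Minimum ratio for x4: (10/3)/1 = 10/3.
z changes by −(z-row coeff of x4)·ratio = −(-2)·(10/3) = 20/3.
New z = 10 + (20/3) = 50/3.

50/3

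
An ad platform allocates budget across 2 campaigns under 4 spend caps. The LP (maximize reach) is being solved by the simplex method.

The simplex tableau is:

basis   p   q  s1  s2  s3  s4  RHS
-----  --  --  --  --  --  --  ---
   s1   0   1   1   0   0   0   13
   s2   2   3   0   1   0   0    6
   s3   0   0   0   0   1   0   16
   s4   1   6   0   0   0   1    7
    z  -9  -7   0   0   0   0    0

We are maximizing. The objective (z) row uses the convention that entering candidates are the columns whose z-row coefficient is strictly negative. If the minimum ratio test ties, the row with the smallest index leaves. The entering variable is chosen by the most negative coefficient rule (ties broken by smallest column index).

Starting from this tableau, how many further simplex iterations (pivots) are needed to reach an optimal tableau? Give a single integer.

1

pivot: p in, s2 out → z = 27
No improving column remains; optimal.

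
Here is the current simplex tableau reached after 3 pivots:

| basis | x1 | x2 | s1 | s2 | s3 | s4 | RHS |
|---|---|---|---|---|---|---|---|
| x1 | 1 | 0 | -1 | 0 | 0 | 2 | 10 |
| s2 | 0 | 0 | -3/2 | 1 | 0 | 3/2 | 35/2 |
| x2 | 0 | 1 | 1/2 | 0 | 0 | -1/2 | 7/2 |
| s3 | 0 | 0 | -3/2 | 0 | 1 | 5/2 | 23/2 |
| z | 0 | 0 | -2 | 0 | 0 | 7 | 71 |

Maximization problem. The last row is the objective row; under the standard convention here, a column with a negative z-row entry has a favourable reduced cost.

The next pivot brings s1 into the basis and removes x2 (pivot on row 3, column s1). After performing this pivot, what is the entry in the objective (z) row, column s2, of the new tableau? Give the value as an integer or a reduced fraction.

0

Pivot element is row 3, column s1: 1/2.
Normalize row 3: new (row 3, s2) = 0/(1/2) = 0.
z-row ← z-row − (-2)·(new row 3): 0 − (-2)·0 = 0.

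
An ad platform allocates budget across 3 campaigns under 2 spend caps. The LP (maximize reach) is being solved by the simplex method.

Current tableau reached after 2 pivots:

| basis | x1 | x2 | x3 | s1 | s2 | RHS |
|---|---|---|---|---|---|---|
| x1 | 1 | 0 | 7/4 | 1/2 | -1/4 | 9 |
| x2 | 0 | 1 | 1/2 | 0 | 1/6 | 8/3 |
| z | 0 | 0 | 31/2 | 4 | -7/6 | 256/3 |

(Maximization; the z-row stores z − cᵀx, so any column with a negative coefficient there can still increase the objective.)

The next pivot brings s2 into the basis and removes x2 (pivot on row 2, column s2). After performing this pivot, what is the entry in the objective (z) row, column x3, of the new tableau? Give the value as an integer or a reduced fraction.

19

Pivot element is row 2, column s2: 1/6.
Normalize row 2: new (row 2, x3) = (1/2)/(1/6) = 3.
z-row ← z-row − (-7/6)·(new row 2): 31/2 − (-7/6)·3 = 19.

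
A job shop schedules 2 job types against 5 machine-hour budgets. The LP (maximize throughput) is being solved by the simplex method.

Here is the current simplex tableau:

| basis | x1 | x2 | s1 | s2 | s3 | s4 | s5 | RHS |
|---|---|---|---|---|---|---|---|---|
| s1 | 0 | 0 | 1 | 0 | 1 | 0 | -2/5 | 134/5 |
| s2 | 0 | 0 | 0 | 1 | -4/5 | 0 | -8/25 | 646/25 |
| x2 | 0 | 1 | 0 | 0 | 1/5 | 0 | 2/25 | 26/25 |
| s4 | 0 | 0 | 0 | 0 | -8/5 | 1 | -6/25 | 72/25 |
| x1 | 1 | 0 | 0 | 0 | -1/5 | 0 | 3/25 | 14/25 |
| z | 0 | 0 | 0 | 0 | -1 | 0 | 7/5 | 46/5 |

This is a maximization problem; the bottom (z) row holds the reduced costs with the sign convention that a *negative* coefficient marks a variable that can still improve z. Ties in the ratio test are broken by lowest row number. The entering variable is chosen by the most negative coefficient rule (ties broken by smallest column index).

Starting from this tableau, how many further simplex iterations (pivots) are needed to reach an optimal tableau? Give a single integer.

pivot: s3 in, x2 out → z = 72/5
No improving column remains; optimal.

1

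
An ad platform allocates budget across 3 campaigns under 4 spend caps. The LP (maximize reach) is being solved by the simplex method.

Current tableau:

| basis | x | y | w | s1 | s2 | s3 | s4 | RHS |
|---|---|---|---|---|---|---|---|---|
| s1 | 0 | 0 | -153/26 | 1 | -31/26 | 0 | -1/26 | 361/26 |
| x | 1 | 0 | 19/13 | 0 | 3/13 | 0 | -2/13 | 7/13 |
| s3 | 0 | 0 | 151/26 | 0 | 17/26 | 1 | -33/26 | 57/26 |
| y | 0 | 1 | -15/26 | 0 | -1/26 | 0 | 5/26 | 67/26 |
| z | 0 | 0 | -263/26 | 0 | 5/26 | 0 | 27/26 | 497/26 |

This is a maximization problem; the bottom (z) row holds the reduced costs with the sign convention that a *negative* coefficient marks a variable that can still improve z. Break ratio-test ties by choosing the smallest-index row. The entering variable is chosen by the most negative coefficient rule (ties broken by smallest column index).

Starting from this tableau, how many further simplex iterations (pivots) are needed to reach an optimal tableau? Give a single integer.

2

pivot: w in, x out → z = 434/19
pivot: s4 in, y out → z = 117/5
No improving column remains; optimal.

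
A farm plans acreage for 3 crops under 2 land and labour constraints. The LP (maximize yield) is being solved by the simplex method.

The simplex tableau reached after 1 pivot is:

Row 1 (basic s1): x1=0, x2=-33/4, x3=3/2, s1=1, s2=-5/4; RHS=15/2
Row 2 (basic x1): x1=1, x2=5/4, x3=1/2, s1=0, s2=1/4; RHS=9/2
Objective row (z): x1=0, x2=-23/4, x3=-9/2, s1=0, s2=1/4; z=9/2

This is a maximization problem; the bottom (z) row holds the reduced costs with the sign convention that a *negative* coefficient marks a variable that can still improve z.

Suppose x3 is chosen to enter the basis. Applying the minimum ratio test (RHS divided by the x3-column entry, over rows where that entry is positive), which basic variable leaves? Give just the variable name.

s1

Ratios: row 1 (s1): (15/2)/(3/2) = 5; row 2 (x1): (9/2)/(1/2) = 9.
Minimum ratio 5 is in the s1 row, so s1 leaves.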